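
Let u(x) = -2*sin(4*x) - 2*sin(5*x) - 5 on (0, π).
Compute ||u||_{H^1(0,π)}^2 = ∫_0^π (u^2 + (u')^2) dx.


||u||_{H^1(0,π)}^2 = 8 + 111*π

u'(x) = -8*cos(4*x) - 10*cos(5*x).
Expand u² and (u')² and integrate term by term on (0, π), using: for integers n ≥ 1, ∫_0^π sin²(nx) dx = ∫_0^π cos²(nx) dx = π/2; for n ≠ n', ∫_0^π sin(nx)sin(n'x) dx = ∫_0^π cos(nx)cos(n'x) dx = 0; and by product-to-sum, ∫_0^π sin(nx)cos(n'x) dx = ½∫_0^π [sin((n+n')x) + sin((n−n')x)] dx, which is 0 when n+n' is even and 2n/(n²−n'²) when n+n' is odd (it need not vanish on (0, π)). For the constant mode: ∫_0^π 1 dx = π, ∫_0^π cos(nx) dx = 0, ∫_0^π sin(nx) dx = (1−(−1)^n)/n.
  u² squared terms: (-5)²·∫1 dx = 25·π = 25*π;  (-2)²·∫sin(4x)² dx = 4·π/2 = 2*π;  (-2)²·∫sin(5x)² dx = 4·π/2 = 2*π.
  u² cross terms: 2·(-5)·(-2)·∫1·sin(4x) dx = 20·(0) = 0;  2·(-5)·(-2)·∫1·sin(5x) dx = 20·(2/5) = 8;  2·(-2)·(-2)·∫sin(4x)·sin(5x) dx = 8·(0) = 0.
  So ∫_0^π u² dx = 25*π + 2*π + 2*π + 0 + 8 + 0 = 8 + 29*π.
  (u')² squared terms: (-10)²·∫cos(5x)² dx = 100·π/2 = 50*π;  (-8)²·∫cos(4x)² dx = 64·π/2 = 32*π.
  (u')² cross terms: 2·(-10)·(-8)·∫cos(5x)·cos(4x) dx = 160·(0) = 0.
  So ∫_0^π (u')² dx = 50*π + 32*π + 0 = 82*π.
||u||_{H^1}^2 = (8 + 29*π) + (82*π) = 8 + 111*π.


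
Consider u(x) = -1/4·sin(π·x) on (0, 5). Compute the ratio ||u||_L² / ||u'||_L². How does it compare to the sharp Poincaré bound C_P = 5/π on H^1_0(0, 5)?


||u||_L² / ||u'||_L² = 1/π < C_P = 5/π.

u(x) = -1/4·sin(π·x), so u'(x) = -π*cos(π*x)/4.
Writing u(x) = A·sin(kπx/L) with A = -1/4 and k = 5, use ∫_0^L sin²(kπx/L) dx = L/2 and ∫_0^L cos²(kπx/L) dx = L/2.
u² = 1/16·sin²(π·x) and (u')² = π^2/16·cos²(π·x), and each of sin², cos² integrates to L/2 = 5/2 over (0, 5).
∫_0^5 u² dx = 5/32, so ||u||_L² = sqrt(10)/8.
∫_0^5 (u')² dx = 5*π^2/32, so ||u'||_L² = sqrt(10)*π/8.
Ratio ||u||_L² / ||u'||_L² = 1/π.
Sharp Poincaré constant on H^1_0(0, 5) is C_P = L/π = 5/π, achieved by sin(π/5·x).
This is the k = 5 harmonic; the ratio L/(kπ) is strictly less than C_P = L/π, consistent with the sharp inequality ||u||_L² ≤ C_P ||u'||_L².


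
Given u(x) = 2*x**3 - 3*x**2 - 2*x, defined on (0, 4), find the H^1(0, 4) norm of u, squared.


||u||_{H^1}^2 = 573008/105

The H^1 norm (squared) on an interval (0, L) is
  ||u||_{H^1}^2 = ∫_0^L u(x)^2 dx + ∫_0^L u'(x)^2 dx.
Compute u'(x) = 6*x**2 - 6*x - 2.
Then u(x)^2 = 4*x**6 - 12*x**5 + x**4 + 12*x**3 + 4*x**2 and u'(x)^2 = 36*x**4 - 72*x**3 + 12*x**2 + 24*x + 4.
Integrate each monomial from 0 to 4 using ∫_0^4 c·x^n dx = c·4^(n+1)/(n+1):
  ∫_0^4 u(x)^2 dx = ∫_0^4 (4*x^6 - 12*x^5 + x^4 + 12*x^3 + 4*x^2) dx. Term by term:
    ∫_0^4 4*x^6 dx = 65536/7;  ∫_0^4 -12*x^5 dx = -8192;  ∫_0^4 x^4 dx = 1024/5;
    ∫_0^4 12*x^3 dx = 768;  ∫_0^4 4*x^2 dx = 256/3.
  Sum: 65536/7 − 8192 + 1024/5 + 768 + 256/3 = 233984/105.
  ∫_0^4 u'(x)^2 dx = ∫_0^4 (36*x^4 - 72*x^3 + 12*x^2 + 24*x + 4) dx. Term by term:
    ∫_0^4 36*x^4 dx = 36864/5;  ∫_0^4 -72*x^3 dx = -4608;  ∫_0^4 12*x^2 dx = 256;
    ∫_0^4 24*x dx = 192;  ∫_0^4 4 dx = 16.
  Sum: 36864/5 − 4608 + 256 + 192 + 16 = 16144/5.
Adding: ||u||_{H^1}^2 = 233984/105 + 16144/5 = 573008/105.


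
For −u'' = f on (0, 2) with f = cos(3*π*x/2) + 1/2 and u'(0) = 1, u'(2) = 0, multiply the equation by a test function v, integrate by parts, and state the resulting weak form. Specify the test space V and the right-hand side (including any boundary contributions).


V = H^1(0, 2) (v unrestricted at boundary; u is determined up to an additive constant); weak form: ∫_0^2 u'v' dx = ∫_0^2 (cos(3*π*x/2) + 1/2) v dx − v(0) for all v ∈ V.

Multiply both sides by a test function v and integrate from 0 to 2:
  ∫_0^2 −u''(x) v(x) dx = ∫_0^2 f(x) v(x) dx.
Integrate the LHS by parts once:
  ∫_0^2 −u'' v dx = −[u'(x) v(x)]_0^2 + ∫_0^2 u'(x) v'(x) dx.
Thus ∫_0^2 u'(x) v'(x) dx = ∫_0^2 f(x) v(x) dx + [u'(x) v(x)]_0^2.
Choose V so that boundary terms are either known or forced to vanish.
u has inhomogeneous Neumann u'(0) = 1, u'(2) = 0. [u' v]_0^2 = (0)·v(2) − (1)·v(0) = − v(0). Take V = H^1(0, 2); boundary term becomes part of RHS.
Weak formulation: find u (satisfying any essential BC) such that ∫_0^2 u'(x) v'(x) dx = ∫_0^2 f v dx − v(0) for all v ∈ V (Neumann data are natural BCs: they enter the RHS as boundary terms).
Substituting f(x) = cos(3*π*x/2) + 1/2, the right-hand side is ∫_0^2 (cos(3*π*x/2) + 1/2) v dx − v(0).
Compatibility check (pure Neumann): taking v ≡ 1 ∈ V gives 0 = ∫_0^2 f dx + (0) − (1), i.e. ∫_0^2 f dx must equal u'(0) − u'(2) = 1. Indeed ∫_0^2 (cos(3*π*x/2) + 1/2) dx = 1, so the data are compatible. The solution is then unique only up to an additive constant (fix it e.g. by requiring ∫_0^2 u dx = 0).


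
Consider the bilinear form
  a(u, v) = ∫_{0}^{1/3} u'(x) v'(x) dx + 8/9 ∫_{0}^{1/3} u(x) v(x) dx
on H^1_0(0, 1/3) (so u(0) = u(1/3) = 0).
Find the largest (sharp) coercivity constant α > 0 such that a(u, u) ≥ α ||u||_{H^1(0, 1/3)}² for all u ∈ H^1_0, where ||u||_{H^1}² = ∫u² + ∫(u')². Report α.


α = (8 + 81*π^2)/(9*(1 + 9*π^2))

Coercivity of a(·,·) on H^1_0(0, 1/3) means a(u, u) ≥ α ||u||_{H^1}² for every u ∈ H^1_0.
The interval has length L = 1/3, and Poincaré/coercivity depend only on L. Here a(u, u) = ∫(u')² + (8/9)·∫u².
Here 0 < c = 8/9 < 1. The condition a(u,u) ≥ α||u||_{H^1}² reads (1−α)∫(u')² ≥ (α−c)∫u². Any admissible α is ≤ 1 (rapidly oscillating u have ∫u²/∫(u')² → 0), and α = 1 would force 0 ≥ (1−c)∫u², impossible since c < 1; so 1−α > 0. By the sharp Poincaré inequality on H^1_0 of an interval of length L, ∫(u')² ≥ (π/L)²∫u² with equality for the first sine mode sin(π(x−x₀)/L) (x₀ the left endpoint), so the inequality holds for all u iff (1−α)(π/L)² ≥ α − c, i.e. α ≤ ((π/L)² + c)/((π/L)² + 1) = (1 + c(L/π)²)/(1 + (L/π)²). With (π/L)² = 9*π^2 and c = 8/9, the largest admissible constant is α = ((π/L)² + c)/((π/L)² + 1).
Simplifying, α = (8 + 81*π^2)/(9*(1 + 9*π^2)).


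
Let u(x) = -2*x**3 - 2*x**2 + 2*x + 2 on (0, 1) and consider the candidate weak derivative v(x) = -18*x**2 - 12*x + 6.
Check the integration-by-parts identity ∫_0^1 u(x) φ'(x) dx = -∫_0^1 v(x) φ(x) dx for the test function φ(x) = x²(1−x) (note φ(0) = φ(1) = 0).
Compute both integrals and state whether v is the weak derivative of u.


LHS = 7/30, RHS = 7/10. No, v is not the weak derivative of u.

u(x) = -2*x**3 - 2*x**2 + 2*x + 2, classical derivative u'(x) = -6*x**2 - 4*x + 2.
φ(x) = x²(1−x), so φ'(x) = x*(2 - 3*x).
Note φ(0) = φ(1) = 0, so the boundary term u·φ vanishes.
LHS = ∫_0^1 u(x) φ'(x) dx = ∫_0^1 (6*x^5 + 2*x^4 - 10*x^3 - 2*x^2 + 4*x) dx. Term by term:
  ∫_0^1 6*x^5 dx = 1;  ∫_0^1 2*x^4 dx = 2/5;  ∫_0^1 -10*x^3 dx = -5/2;
  ∫_0^1 -2*x^2 dx = -2/3;  ∫_0^1 4*x dx = 2.
Sum: 1 + 2/5 − 5/2 − 2/3 + 2 = 7/30.
So LHS = 7/30.
∫_0^1 v(x) φ(x) dx = ∫_0^1 (18*x^5 - 6*x^4 - 18*x^3 + 6*x^2) dx. Term by term:
  ∫_0^1 18*x^5 dx = 3;  ∫_0^1 -6*x^4 dx = -6/5;  ∫_0^1 -18*x^3 dx = -9/2;
  ∫_0^1 6*x^2 dx = 2.
Sum: 3 − 6/5 − 9/2 + 2 = -7/10.
So RHS = -∫_0^1 v(x) φ(x) dx = 7/10.
LHS − RHS = -7/15 ≠ 0, so the identity fails.
(For a valid weak derivative the identity must hold for EVERY test function, in particular this one. The failure shows v is NOT the weak derivative of u.)
Correct weak derivative would be u'(x) = -6*x**2 - 4*x + 2.


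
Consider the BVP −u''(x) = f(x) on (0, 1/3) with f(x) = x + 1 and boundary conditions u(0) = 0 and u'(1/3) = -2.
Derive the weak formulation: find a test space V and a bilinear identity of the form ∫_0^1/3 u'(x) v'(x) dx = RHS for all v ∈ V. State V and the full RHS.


V = {v ∈ H^1(0, 1/3) : v(0) = 0} (test functions vanish at x = 0 where u is specified); weak form: ∫_0^1/3 u'v' dx = ∫_0^1/3 (x + 1) v dx − 2·v(1/3) for all v ∈ V.

Multiply both sides by a test function v and integrate from 0 to 1/3:
  ∫_0^1/3 −u''(x) v(x) dx = ∫_0^1/3 f(x) v(x) dx.
Integrate the LHS by parts once:
  ∫_0^1/3 −u'' v dx = −[u'(x) v(x)]_0^1/3 + ∫_0^1/3 u'(x) v'(x) dx.
Thus ∫_0^1/3 u'(x) v'(x) dx = ∫_0^1/3 f(x) v(x) dx + [u'(x) v(x)]_0^1/3.
Choose V so that boundary terms are either known or forced to vanish.
Mixed BC: u(0) = 0 (Dirichlet) and u'(1/3) = -2 (Neumann). Define V = {v ∈ H^1(0, 1/3) : v(0) = 0}. Then [u' v]_0^1/3 = u'(1/3)·v(1/3) − u'(0)·0 = − 2·v(1/3).
Weak formulation: find u (satisfying any essential BC) such that ∫_0^1/3 u'(x) v'(x) dx = ∫_0^1/3 f v dx − 2·v(1/3) for all v ∈ V (Dirichlet at 0 absorbed into V; Neumann datum at x = 1/3 contributes the boundary term).
Substituting f(x) = x + 1, the right-hand side is ∫_0^1/3 (x + 1) v dx − 2·v(1/3).


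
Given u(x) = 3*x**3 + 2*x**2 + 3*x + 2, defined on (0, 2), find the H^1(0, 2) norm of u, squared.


||u||_{H^1}^2 = 58302/35

The H^1 norm (squared) on an interval (0, L) is
  ||u||_{H^1}^2 = ∫_0^L u(x)^2 dx + ∫_0^L u'(x)^2 dx.
Compute u'(x) = 9*x**2 + 4*x + 3.
Then u(x)^2 = 9*x**6 + 12*x**5 + 22*x**4 + 24*x**3 + 17*x**2 + 12*x + 4 and u'(x)^2 = 81*x**4 + 72*x**3 + 70*x**2 + 24*x + 9.
Integrate each monomial from 0 to 2 using ∫_0^2 c·x^n dx = c·2^(n+1)/(n+1):
  ∫_0^2 u(x)^2 dx = ∫_0^2 (9*x^6 + 12*x^5 + 22*x^4 + 24*x^3 + 17*x^2 + 12*x + 4) dx. Term by term:
    ∫_0^2 9*x^6 dx = 1152/7;  ∫_0^2 12*x^5 dx = 128;  ∫_0^2 22*x^4 dx = 704/5;
    ∫_0^2 24*x^3 dx = 96;  ∫_0^2 17*x^2 dx = 136/3;  ∫_0^2 12*x dx = 24;
    ∫_0^2 4 dx = 8.
  Sum: 1152/7 + 128 + 704/5 + 96 + 136/3 + 24 + 8 = 63704/105.
  ∫_0^2 u'(x)^2 dx = ∫_0^2 (81*x^4 + 72*x^3 + 70*x^2 + 24*x + 9) dx. Term by term:
    ∫_0^2 81*x^4 dx = 2592/5;  ∫_0^2 72*x^3 dx = 288;  ∫_0^2 70*x^2 dx = 560/3;
    ∫_0^2 24*x dx = 48;  ∫_0^2 9 dx = 18.
  Sum: 2592/5 + 288 + 560/3 + 48 + 18 = 15886/15.
Adding: ||u||_{H^1}^2 = 63704/105 + 15886/15 = 58302/35.


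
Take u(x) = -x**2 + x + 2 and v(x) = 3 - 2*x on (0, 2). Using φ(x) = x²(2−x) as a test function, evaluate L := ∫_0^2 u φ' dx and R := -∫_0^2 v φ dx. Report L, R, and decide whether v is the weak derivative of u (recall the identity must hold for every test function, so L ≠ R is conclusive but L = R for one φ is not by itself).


LHS = 28/15, RHS = -4/5. No, v is not the weak derivative of u.

u(x) = -x**2 + x + 2, classical derivative u'(x) = 1 - 2*x.
φ(x) = x²(2−x), so φ'(x) = x*(4 - 3*x).
Note φ(0) = φ(2) = 0, so the boundary term u·φ vanishes.
LHS = ∫_0^2 u(x) φ'(x) dx = ∫_0^2 (3*x^4 - 7*x^3 - 2*x^2 + 8*x) dx. Term by term:
  ∫_0^2 3*x^4 dx = 96/5;  ∫_0^2 -7*x^3 dx = -28;  ∫_0^2 -2*x^2 dx = -16/3;
  ∫_0^2 8*x dx = 16.
Sum: 96/5 − 28 − 16/3 + 16 = 28/15.
So LHS = 28/15.
∫_0^2 v(x) φ(x) dx = ∫_0^2 (2*x^4 - 7*x^3 + 6*x^2) dx. Term by term:
  ∫_0^2 2*x^4 dx = 64/5;  ∫_0^2 -7*x^3 dx = -28;  ∫_0^2 6*x^2 dx = 16.
Sum: 64/5 − 28 + 16 = 4/5.
So RHS = -∫_0^2 v(x) φ(x) dx = -4/5.
LHS − RHS = 8/3 ≠ 0, so the identity fails.
(For a valid weak derivative the identity must hold for EVERY test function, in particular this one. The failure shows v is NOT the weak derivative of u.)
Correct weak derivative would be u'(x) = 1 - 2*x.


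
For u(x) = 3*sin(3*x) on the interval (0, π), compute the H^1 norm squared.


||u||_{H^1(0,π)}^2 = 45*π

u'(x) = 9*cos(3*x).
Expand u² and (u')² and integrate term by term on (0, π), using: for integers n ≥ 1, ∫_0^π sin²(nx) dx = ∫_0^π cos²(nx) dx = π/2; for n ≠ n', ∫_0^π sin(nx)sin(n'x) dx = ∫_0^π cos(nx)cos(n'x) dx = 0; and by product-to-sum, ∫_0^π sin(nx)cos(n'x) dx = ½∫_0^π [sin((n+n')x) + sin((n−n')x)] dx, which is 0 when n+n' is even and 2n/(n²−n'²) when n+n' is odd (it need not vanish on (0, π)).
  u² squared terms: (3)²·∫sin(3x)² dx = 9·π/2 = 9*π/2.
  So ∫_0^π u² dx = 9*π/2.
  (u')² squared terms: (9)²·∫cos(3x)² dx = 81·π/2 = 81*π/2.
  So ∫_0^π (u')² dx = 81*π/2.
||u||_{H^1}^2 = (9*π/2) + (81*π/2) = 45*π.


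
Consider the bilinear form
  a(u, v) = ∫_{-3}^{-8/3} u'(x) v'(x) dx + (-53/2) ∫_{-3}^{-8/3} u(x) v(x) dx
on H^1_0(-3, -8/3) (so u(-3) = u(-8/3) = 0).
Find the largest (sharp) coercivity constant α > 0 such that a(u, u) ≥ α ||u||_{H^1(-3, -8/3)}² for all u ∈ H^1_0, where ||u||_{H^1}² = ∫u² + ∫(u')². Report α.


α = (-53 + 18*π^2)/(2*(1 + 9*π^2))

Coercivity of a(·,·) on H^1_0(-3, -8/3) means a(u, u) ≥ α ||u||_{H^1}² for every u ∈ H^1_0.
The interval has length L = 1/3, and Poincaré/coercivity depend only on L. Here a(u, u) = ∫(u')² + (-53/2)·∫u².
Here c = -53/2 < 0 with |c| < (π/L)² = 9*π^2, so coercivity still holds. The condition a(u,u) ≥ α||u||_{H^1}² reads (1−α)∫(u')² ≥ (α−c)∫u². Any admissible α is ≤ 1 (rapidly oscillating u have ∫u²/∫(u')² → 0), and α = 1 would force 0 ≥ (1−c)∫u², impossible since c < 1; so 1−α > 0. By the sharp Poincaré inequality on H^1_0 of an interval of length L, ∫(u')² ≥ (π/L)²∫u² with equality for the first sine mode sin(π(x−x₀)/L) (x₀ the left endpoint), so the inequality holds for all u iff (1−α)(π/L)² ≥ α − c, i.e. α ≤ ((π/L)² + c)/((π/L)² + 1) = (1 + c(L/π)²)/(1 + (L/π)²). (Direct route, valid since c ≤ 0: Poincaré gives c∫u² ≥ c(L/π)²∫(u')², so a(u,u) ≥ (1 + c(L/π)²)∫(u')², while ||u||_{H^1}² ≤ (1 + (L/π)²)∫(u')²; dividing yields the same α.) With (π/L)² = 9*π^2 and c = -53/2, the largest admissible constant is α = ((π/L)² + c)/((π/L)² + 1).
Simplifying, α = (-53 + 18*π^2)/(2*(1 + 9*π^2)).


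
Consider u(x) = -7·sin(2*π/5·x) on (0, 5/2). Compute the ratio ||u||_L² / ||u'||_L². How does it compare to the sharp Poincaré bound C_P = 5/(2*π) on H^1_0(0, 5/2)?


||u||_L² / ||u'||_L² = 5/(2*π) = C_P.

u(x) = -7·sin(2*π/5·x), so u'(x) = -14*π*cos(2*π*x/5)/5.
Writing u(x) = A·sin(kπx/L) with A = -7 and k = 1, use ∫_0^L sin²(kπx/L) dx = L/2 and ∫_0^L cos²(kπx/L) dx = L/2.
u² = 49·sin²(2*π/5·x) and (u')² = 196*π^2/25·cos²(2*π/5·x), and each of sin², cos² integrates to L/2 = 5/4 over (0, 5/2).
∫_0^5/2 u² dx = 245/4, so ||u||_L² = 7*sqrt(5)/2.
∫_0^5/2 (u')² dx = 49*π^2/5, so ||u'||_L² = 7*sqrt(5)*π/5.
Ratio ||u||_L² / ||u'||_L² = 5/(2*π).
Sharp Poincaré constant on H^1_0(0, 5/2) is C_P = L/π = 5/(2*π), achieved by sin(2*π/5·x).
This is the k = 1 eigenfunction (up to amplitude), so the ratio equals the sharp Poincaré constant exactly.


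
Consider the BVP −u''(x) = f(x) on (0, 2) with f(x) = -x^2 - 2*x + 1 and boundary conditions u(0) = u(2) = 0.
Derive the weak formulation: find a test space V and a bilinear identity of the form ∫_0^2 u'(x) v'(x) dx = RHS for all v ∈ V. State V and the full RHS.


V = H^1_0(0, 2) (so v(0) = v(2) = 0); weak form: ∫_0^2 u'v' dx = ∫_0^2 (-x^2 - 2*x + 1) v dx for all v ∈ V.

Multiply both sides by a test function v and integrate from 0 to 2:
  ∫_0^2 −u''(x) v(x) dx = ∫_0^2 f(x) v(x) dx.
Integrate the LHS by parts once:
  ∫_0^2 −u'' v dx = −[u'(x) v(x)]_0^2 + ∫_0^2 u'(x) v'(x) dx.
Thus ∫_0^2 u'(x) v'(x) dx = ∫_0^2 f(x) v(x) dx + [u'(x) v(x)]_0^2.
Choose V so that boundary terms are either known or forced to vanish.
u is Dirichlet: u(0) = u(2) = 0. Let V = H^1_0(0, 2); then v(0) = v(2) = 0, and [u' v]_0^2 = 0.
Weak formulation: find u (satisfying any essential BC) such that ∫_0^2 u'(x) v'(x) dx = ∫_0^2 f v dx for all v ∈ V.
Substituting f(x) = -x^2 - 2*x + 1, the right-hand side is ∫_0^2 (-x^2 - 2*x + 1) v dx.


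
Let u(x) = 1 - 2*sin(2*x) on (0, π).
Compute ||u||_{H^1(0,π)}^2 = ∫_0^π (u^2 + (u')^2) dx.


||u||_{H^1(0,π)}^2 = 11*π

u'(x) = -4*cos(2*x).
Expand u² and (u')² and integrate term by term on (0, π), using: for integers n ≥ 1, ∫_0^π sin²(nx) dx = ∫_0^π cos²(nx) dx = π/2; for n ≠ n', ∫_0^π sin(nx)sin(n'x) dx = ∫_0^π cos(nx)cos(n'x) dx = 0; and by product-to-sum, ∫_0^π sin(nx)cos(n'x) dx = ½∫_0^π [sin((n+n')x) + sin((n−n')x)] dx, which is 0 when n+n' is even and 2n/(n²−n'²) when n+n' is odd (it need not vanish on (0, π)). For the constant mode: ∫_0^π 1 dx = π, ∫_0^π cos(nx) dx = 0, ∫_0^π sin(nx) dx = (1−(−1)^n)/n.
  u² squared terms: (1)²·∫1 dx = 1·π = π;  (-2)²·∫sin(2x)² dx = 4·π/2 = 2*π.
  u² cross terms: 2·(1)·(-2)·∫1·sin(2x) dx = -4·(0) = 0.
  So ∫_0^π u² dx = π + 2*π + 0 = 3*π.
  (u')² squared terms: (-4)²·∫cos(2x)² dx = 16·π/2 = 8*π.
  So ∫_0^π (u')² dx = 8*π.
||u||_{H^1}^2 = (3*π) + (8*π) = 11*π.


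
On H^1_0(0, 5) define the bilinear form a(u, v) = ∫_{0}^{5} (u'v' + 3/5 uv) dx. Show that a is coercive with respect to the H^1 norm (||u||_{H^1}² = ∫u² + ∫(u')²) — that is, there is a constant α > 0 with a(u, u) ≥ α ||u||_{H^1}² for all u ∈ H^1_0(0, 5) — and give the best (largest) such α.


α = (π^2 + 15)/(π^2 + 25)

Coercivity of a(·,·) on H^1_0(0, 5) means a(u, u) ≥ α ||u||_{H^1}² for every u ∈ H^1_0.
The interval has length L = 5, and Poincaré/coercivity depend only on L. Here a(u, u) = ∫(u')² + (3/5)·∫u².
Here 0 < c = 3/5 < 1. The condition a(u,u) ≥ α||u||_{H^1}² reads (1−α)∫(u')² ≥ (α−c)∫u². Any admissible α is ≤ 1 (rapidly oscillating u have ∫u²/∫(u')² → 0), and α = 1 would force 0 ≥ (1−c)∫u², impossible since c < 1; so 1−α > 0. By the sharp Poincaré inequality on H^1_0 of an interval of length L, ∫(u')² ≥ (π/L)²∫u² with equality for the first sine mode sin(π(x−x₀)/L) (x₀ the left endpoint), so the inequality holds for all u iff (1−α)(π/L)² ≥ α − c, i.e. α ≤ ((π/L)² + c)/((π/L)² + 1) = (1 + c(L/π)²)/(1 + (L/π)²). With (π/L)² = π^2/25 and c = 3/5, the largest admissible constant is α = ((π/L)² + c)/((π/L)² + 1).
Simplifying, α = (π^2 + 15)/(π^2 + 25).


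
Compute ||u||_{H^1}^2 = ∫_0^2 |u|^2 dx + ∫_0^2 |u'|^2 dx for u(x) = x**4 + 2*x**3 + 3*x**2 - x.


||u||_{H^1}^2 = 669454/315

The H^1 norm (squared) on an interval (0, L) is
  ||u||_{H^1}^2 = ∫_0^L u(x)^2 dx + ∫_0^L u'(x)^2 dx.
Compute u'(x) = 4*x**3 + 6*x**2 + 6*x - 1.
Then u(x)^2 = x**8 + 4*x**7 + 10*x**6 + 10*x**5 + 5*x**4 - 6*x**3 + x**2 and u'(x)^2 = 16*x**6 + 48*x**5 + 84*x**4 + 64*x**3 + 24*x**2 - 12*x + 1.
Integrate each monomial from 0 to 2 using ∫_0^2 c·x^n dx = c·2^(n+1)/(n+1):
  ∫_0^2 u(x)^2 dx = ∫_0^2 (x^8 + 4*x^7 + 10*x^6 + 10*x^5 + 5*x^4 - 6*x^3 + x^2) dx. Term by term:
    ∫_0^2 x^8 dx = 512/9;  ∫_0^2 4*x^7 dx = 128;  ∫_0^2 10*x^6 dx = 1280/7;
    ∫_0^2 10*x^5 dx = 320/3;  ∫_0^2 5*x^4 dx = 32;  ∫_0^2 -6*x^3 dx = -24;
    ∫_0^2 x^2 dx = 8/3.
  Sum: 512/9 + 128 + 1280/7 + 320/3 + 32 − 24 + 8/3 = 30560/63.
  ∫_0^2 u'(x)^2 dx = ∫_0^2 (16*x^6 + 48*x^5 + 84*x^4 + 64*x^3 + 24*x^2 - 12*x + 1) dx. Term by term:
    ∫_0^2 16*x^6 dx = 2048/7;  ∫_0^2 48*x^5 dx = 512;  ∫_0^2 84*x^4 dx = 2688/5;
    ∫_0^2 64*x^3 dx = 256;  ∫_0^2 24*x^2 dx = 64;  ∫_0^2 -12*x dx = -24;
    ∫_0^2 1 dx = 2.
  Sum: 2048/7 + 512 + 2688/5 + 256 + 64 − 24 + 2 = 57406/35.
Adding: ||u||_{H^1}^2 = 30560/63 + 57406/35 = 669454/315.


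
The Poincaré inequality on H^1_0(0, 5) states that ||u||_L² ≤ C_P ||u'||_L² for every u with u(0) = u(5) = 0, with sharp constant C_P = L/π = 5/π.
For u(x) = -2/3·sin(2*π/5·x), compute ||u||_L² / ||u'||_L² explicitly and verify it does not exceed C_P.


||u||_L² / ||u'||_L² = 5/(2*π) < C_P = 5/π.

u(x) = -2/3·sin(2*π/5·x), so u'(x) = -4*π*cos(2*π*x/5)/15.
Writing u(x) = A·sin(kπx/L) with A = -2/3 and k = 2, use ∫_0^L sin²(kπx/L) dx = L/2 and ∫_0^L cos²(kπx/L) dx = L/2.
u² = 4/9·sin²(2*π/5·x) and (u')² = 16*π^2/225·cos²(2*π/5·x), and each of sin², cos² integrates to L/2 = 5/2 over (0, 5).
∫_0^5 u² dx = 10/9, so ||u||_L² = sqrt(10)/3.
∫_0^5 (u')² dx = 8*π^2/45, so ||u'||_L² = 2*sqrt(10)*π/15.
Ratio ||u||_L² / ||u'||_L² = 5/(2*π).
Sharp Poincaré constant on H^1_0(0, 5) is C_P = L/π = 5/π, achieved by sin(π/5·x).
This is the k = 2 harmonic; the ratio L/(kπ) is strictly less than C_P = L/π, consistent with the sharp inequality ||u||_L² ≤ C_P ||u'||_L².


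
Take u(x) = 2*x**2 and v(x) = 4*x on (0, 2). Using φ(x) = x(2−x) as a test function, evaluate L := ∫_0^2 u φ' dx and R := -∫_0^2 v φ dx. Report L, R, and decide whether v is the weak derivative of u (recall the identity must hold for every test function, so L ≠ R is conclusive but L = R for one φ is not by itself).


LHS = -16/3, RHS = -16/3. Yes, v = u' weakly.

u(x) = 2*x**2, classical derivative u'(x) = 4*x.
φ(x) = x(2−x), so φ'(x) = 2 - 2*x.
Note φ(0) = φ(2) = 0, so the boundary term u·φ vanishes.
LHS = ∫_0^2 u(x) φ'(x) dx = ∫_0^2 (-4*x^3 + 4*x^2) dx. Term by term:
  ∫_0^2 -4*x^3 dx = -16;  ∫_0^2 4*x^2 dx = 32/3.
Sum: -16 + 32/3 = -16/3.
So LHS = -16/3.
∫_0^2 v(x) φ(x) dx = ∫_0^2 (-4*x^3 + 8*x^2) dx. Term by term:
  ∫_0^2 -4*x^3 dx = -16;  ∫_0^2 8*x^2 dx = 64/3.
Sum: -16 + 64/3 = 16/3.
So RHS = -∫_0^2 v(x) φ(x) dx = -16/3.
LHS = RHS, so the identity holds for this test φ.
Moreover u is smooth here and v(x) = u'(x) = 4*x pointwise, so the identity holds for every test function. Hence v is the weak derivative of u.


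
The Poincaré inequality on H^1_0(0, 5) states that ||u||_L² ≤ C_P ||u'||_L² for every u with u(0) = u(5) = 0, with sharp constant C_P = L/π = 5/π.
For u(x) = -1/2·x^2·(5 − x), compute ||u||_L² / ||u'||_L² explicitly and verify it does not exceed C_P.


||u||_L² / ||u'||_L² = 5*sqrt(14)/14 < C_P = 5/π.

u(x) = -1/2·x^2·(5 − x), so u'(x) = x*(3*x - 10)/2.
u(x) = -1/2·x^2·(5 − x) vanishes at x = 0 and x = 5, so u ∈ H^1_0(0, 5). Differentiate via the product rule and integrate the resulting polynomials term by term.
  ∫_0^5 u² dx = ∫_0^5 (x^6/4 - 5*x^5/2 + 25*x^4/4) dx. Term by term:
    ∫_0^5 x^6/4 dx = 78125/28;  ∫_0^5 -5*x^5/2 dx = -78125/12;  ∫_0^5 25*x^4/4 dx = 15625/4.
  Sum: 78125/28 − 78125/12 + 15625/4 = 15625/84.
  ∫_0^5 (u')² dx = ∫_0^5 (9*x^4/4 - 15*x^3 + 25*x^2) dx. Term by term:
    ∫_0^5 9*x^4/4 dx = 5625/4;  ∫_0^5 -15*x^3 dx = -9375/4;  ∫_0^5 25*x^2 dx = 3125/3.
  Sum: 5625/4 − 9375/4 + 3125/3 = 625/6.
∫_0^5 u² dx = 15625/84, so ||u||_L² = 125*sqrt(21)/42.
∫_0^5 (u')² dx = 625/6, so ||u'||_L² = 25*sqrt(6)/6.
Ratio ||u||_L² / ||u'||_L² = 5*sqrt(14)/14.
Sharp Poincaré constant on H^1_0(0, 5) is C_P = L/π = 5/π, achieved by sin(π/5·x).
A polynomial bump cannot attain the sharp Poincaré constant (only the first sine eigenfunction does), so the ratio is strictly less than C_P, consistent with ||u||_L² ≤ C_P ||u'||_L².


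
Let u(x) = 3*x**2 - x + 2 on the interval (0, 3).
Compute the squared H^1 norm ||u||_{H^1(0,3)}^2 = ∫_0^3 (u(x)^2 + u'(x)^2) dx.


||u||_{H^1}^2 = 6999/10

The H^1 norm (squared) on an interval (0, L) is
  ||u||_{H^1}^2 = ∫_0^L u(x)^2 dx + ∫_0^L u'(x)^2 dx.
Compute u'(x) = 6*x - 1.
Then u(x)^2 = 9*x**4 - 6*x**3 + 13*x**2 - 4*x + 4 and u'(x)^2 = 36*x**2 - 12*x + 1.
Integrate each monomial from 0 to 3 using ∫_0^3 c·x^n dx = c·3^(n+1)/(n+1):
  ∫_0^3 u(x)^2 dx = ∫_0^3 (9*x^4 - 6*x^3 + 13*x^2 - 4*x + 4) dx. Term by term:
    ∫_0^3 9*x^4 dx = 2187/5;  ∫_0^3 -6*x^3 dx = -243/2;  ∫_0^3 13*x^2 dx = 117;
    ∫_0^3 -4*x dx = -18;  ∫_0^3 4 dx = 12.
  Sum: 2187/5 − 243/2 + 117 − 18 + 12 = 4269/10.
  ∫_0^3 u'(x)^2 dx = ∫_0^3 (36*x^2 - 12*x + 1) dx. Term by term:
    ∫_0^3 36*x^2 dx = 324;  ∫_0^3 -12*x dx = -54;  ∫_0^3 1 dx = 3.
  Sum: 324 − 54 + 3 = 273.
Adding: ||u||_{H^1}^2 = 4269/10 + 273 = 6999/10.


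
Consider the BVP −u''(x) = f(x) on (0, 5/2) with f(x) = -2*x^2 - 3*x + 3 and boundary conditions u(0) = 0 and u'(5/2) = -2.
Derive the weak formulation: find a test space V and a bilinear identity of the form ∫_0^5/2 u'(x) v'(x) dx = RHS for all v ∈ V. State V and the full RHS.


V = {v ∈ H^1(0, 5/2) : v(0) = 0} (test functions vanish at x = 0 where u is specified); weak form: ∫_0^5/2 u'v' dx = ∫_0^5/2 (-2*x^2 - 3*x + 3) v dx − 2·v(5/2) for all v ∈ V.

Multiply both sides by a test function v and integrate from 0 to 5/2:
  ∫_0^5/2 −u''(x) v(x) dx = ∫_0^5/2 f(x) v(x) dx.
Integrate the LHS by parts once:
  ∫_0^5/2 −u'' v dx = −[u'(x) v(x)]_0^5/2 + ∫_0^5/2 u'(x) v'(x) dx.
Thus ∫_0^5/2 u'(x) v'(x) dx = ∫_0^5/2 f(x) v(x) dx + [u'(x) v(x)]_0^5/2.
Choose V so that boundary terms are either known or forced to vanish.
Mixed BC: u(0) = 0 (Dirichlet) and u'(5/2) = -2 (Neumann). Define V = {v ∈ H^1(0, 5/2) : v(0) = 0}. Then [u' v]_0^5/2 = u'(5/2)·v(5/2) − u'(0)·0 = − 2·v(5/2).
Weak formulation: find u (satisfying any essential BC) such that ∫_0^5/2 u'(x) v'(x) dx = ∫_0^5/2 f v dx − 2·v(5/2) for all v ∈ V (Dirichlet at 0 absorbed into V; Neumann datum at x = 5/2 contributes the boundary term).
Substituting f(x) = -2*x^2 - 3*x + 3, the right-hand side is ∫_0^5/2 (-2*x^2 - 3*x + 3) v dx − 2·v(5/2).


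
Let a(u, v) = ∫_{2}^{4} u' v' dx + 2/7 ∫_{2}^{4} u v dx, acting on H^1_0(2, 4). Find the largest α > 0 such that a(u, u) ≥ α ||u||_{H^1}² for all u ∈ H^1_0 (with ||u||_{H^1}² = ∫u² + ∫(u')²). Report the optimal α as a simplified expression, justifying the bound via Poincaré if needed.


α = (8/7 + π^2)/(4 + π^2)

Coercivity of a(·,·) on H^1_0(2, 4) means a(u, u) ≥ α ||u||_{H^1}² for every u ∈ H^1_0.
The interval has length L = 2, and Poincaré/coercivity depend only on L. Here a(u, u) = ∫(u')² + (2/7)·∫u².
Here 0 < c = 2/7 < 1. The condition a(u,u) ≥ α||u||_{H^1}² reads (1−α)∫(u')² ≥ (α−c)∫u². Any admissible α is ≤ 1 (rapidly oscillating u have ∫u²/∫(u')² → 0), and α = 1 would force 0 ≥ (1−c)∫u², impossible since c < 1; so 1−α > 0. By the sharp Poincaré inequality on H^1_0 of an interval of length L, ∫(u')² ≥ (π/L)²∫u² with equality for the first sine mode sin(π(x−x₀)/L) (x₀ the left endpoint), so the inequality holds for all u iff (1−α)(π/L)² ≥ α − c, i.e. α ≤ ((π/L)² + c)/((π/L)² + 1) = (1 + c(L/π)²)/(1 + (L/π)²). With (π/L)² = π^2/4 and c = 2/7, the largest admissible constant is α = ((π/L)² + c)/((π/L)² + 1).
Simplifying, α = (8/7 + π^2)/(4 + π^2).


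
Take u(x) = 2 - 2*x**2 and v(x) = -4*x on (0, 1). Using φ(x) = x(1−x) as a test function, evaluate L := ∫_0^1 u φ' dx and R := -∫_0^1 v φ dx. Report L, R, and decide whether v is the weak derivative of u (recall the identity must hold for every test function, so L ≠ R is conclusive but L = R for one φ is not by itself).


LHS = 1/3, RHS = 1/3. Yes, v = u' weakly.

u(x) = 2 - 2*x**2, classical derivative u'(x) = -4*x.
φ(x) = x(1−x), so φ'(x) = 1 - 2*x.
Note φ(0) = φ(1) = 0, so the boundary term u·φ vanishes.
LHS = ∫_0^1 u(x) φ'(x) dx = ∫_0^1 (4*x^3 - 2*x^2 - 4*x + 2) dx. Term by term:
  ∫_0^1 4*x^3 dx = 1;  ∫_0^1 -2*x^2 dx = -2/3;  ∫_0^1 -4*x dx = -2;
  ∫_0^1 2 dx = 2.
Sum: 1 − 2/3 − 2 + 2 = 1/3.
So LHS = 1/3.
∫_0^1 v(x) φ(x) dx = ∫_0^1 (4*x^3 - 4*x^2) dx. Term by term:
  ∫_0^1 4*x^3 dx = 1;  ∫_0^1 -4*x^2 dx = -4/3.
Sum: 1 − 4/3 = -1/3.
So RHS = -∫_0^1 v(x) φ(x) dx = 1/3.
LHS = RHS, so the identity holds for this test φ.
Moreover u is smooth here and v(x) = u'(x) = -4*x pointwise, so the identity holds for every test function. Hence v is the weak derivative of u.


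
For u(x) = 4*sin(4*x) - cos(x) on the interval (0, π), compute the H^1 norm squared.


||u||_{H^1(0,π)}^2 = -128/15 + 137*π

u'(x) = sin(x) + 16*cos(4*x).
Expand u² and (u')² and integrate term by term on (0, π), using: for integers n ≥ 1, ∫_0^π sin²(nx) dx = ∫_0^π cos²(nx) dx = π/2; for n ≠ n', ∫_0^π sin(nx)sin(n'x) dx = ∫_0^π cos(nx)cos(n'x) dx = 0; and by product-to-sum, ∫_0^π sin(nx)cos(n'x) dx = ½∫_0^π [sin((n+n')x) + sin((n−n')x)] dx, which is 0 when n+n' is even and 2n/(n²−n'²) when n+n' is odd (it need not vanish on (0, π)).
  u² squared terms: (-1)²·∫cos(x)² dx = 1·π/2 = π/2;  (4)²·∫sin(4x)² dx = 16·π/2 = 8*π.
  u² cross terms: 2·(-1)·(4)·∫cos(x)·sin(4x) dx = -8·(8/15) = -64/15.
  So ∫_0^π u² dx = π/2 + 8*π − 64/15 = -64/15 + 17*π/2.
  (u')² squared terms: (16)²·∫cos(4x)² dx = 256·π/2 = 128*π;  (1)²·∫sin(x)² dx = 1·π/2 = π/2.
  (u')² cross terms: 2·(16)·(1)·∫cos(4x)·sin(x) dx = 32·(-2/15) = -64/15.
  So ∫_0^π (u')² dx = 128*π + π/2 − 64/15 = -64/15 + 257*π/2.
||u||_{H^1}^2 = (-64/15 + 17*π/2) + (-64/15 + 257*π/2) = -128/15 + 137*π.


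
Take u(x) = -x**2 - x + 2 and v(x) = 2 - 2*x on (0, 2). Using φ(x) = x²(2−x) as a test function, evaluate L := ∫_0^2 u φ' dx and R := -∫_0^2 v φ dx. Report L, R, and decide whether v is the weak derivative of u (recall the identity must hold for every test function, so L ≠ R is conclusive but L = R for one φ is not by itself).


LHS = 68/15, RHS = 8/15. No, v is not the weak derivative of u.

u(x) = -x**2 - x + 2, classical derivative u'(x) = -2*x - 1.
φ(x) = x²(2−x), so φ'(x) = x*(4 - 3*x).
Note φ(0) = φ(2) = 0, so the boundary term u·φ vanishes.
LHS = ∫_0^2 u(x) φ'(x) dx = ∫_0^2 (3*x^4 - x^3 - 10*x^2 + 8*x) dx. Term by term:
  ∫_0^2 3*x^4 dx = 96/5;  ∫_0^2 -x^3 dx = -4;  ∫_0^2 -10*x^2 dx = -80/3;
  ∫_0^2 8*x dx = 16.
Sum: 96/5 − 4 − 80/3 + 16 = 68/15.
So LHS = 68/15.
∫_0^2 v(x) φ(x) dx = ∫_0^2 (2*x^4 - 6*x^3 + 4*x^2) dx. Term by term:
  ∫_0^2 2*x^4 dx = 64/5;  ∫_0^2 -6*x^3 dx = -24;  ∫_0^2 4*x^2 dx = 32/3.
Sum: 64/5 − 24 + 32/3 = -8/15.
So RHS = -∫_0^2 v(x) φ(x) dx = 8/15.
LHS − RHS = 4 ≠ 0, so the identity fails.
(For a valid weak derivative the identity must hold for EVERY test function, in particular this one. The failure shows v is NOT the weak derivative of u.)
Correct weak derivative would be u'(x) = -2*x - 1.


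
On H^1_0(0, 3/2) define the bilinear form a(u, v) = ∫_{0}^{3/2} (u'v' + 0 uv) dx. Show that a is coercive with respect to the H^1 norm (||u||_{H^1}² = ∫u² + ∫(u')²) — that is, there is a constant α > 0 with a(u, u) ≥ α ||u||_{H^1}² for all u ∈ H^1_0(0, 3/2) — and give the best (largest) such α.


α = 4*π^2/(9 + 4*π^2)

Coercivity of a(·,·) on H^1_0(0, 3/2) means a(u, u) ≥ α ||u||_{H^1}² for every u ∈ H^1_0.
The interval has length L = 3/2, and Poincaré/coercivity depend only on L. Here a(u, u) = ∫(u')² + (0)·∫u².
Here c = 0, so a(u,u) = ∫(u')² alone. The condition a(u,u) ≥ α||u||_{H^1}² reads (1−α)∫(u')² ≥ (α−c)∫u². Any admissible α is ≤ 1 (rapidly oscillating u have ∫u²/∫(u')² → 0), and α = 1 would force 0 ≥ (1−c)∫u², impossible since c < 1; so 1−α > 0. By the sharp Poincaré inequality on H^1_0 of an interval of length L, ∫(u')² ≥ (π/L)²∫u² with equality for the first sine mode sin(π(x−x₀)/L) (x₀ the left endpoint), so the inequality holds for all u iff (1−α)(π/L)² ≥ α − c, i.e. α ≤ ((π/L)² + c)/((π/L)² + 1) = (1 + c(L/π)²)/(1 + (L/π)²). (Direct route, valid since c ≤ 0: Poincaré gives c∫u² ≥ c(L/π)²∫(u')², so a(u,u) ≥ (1 + c(L/π)²)∫(u')², while ||u||_{H^1}² ≤ (1 + (L/π)²)∫(u')²; dividing yields the same α.) With (π/L)² = 4*π^2/9 and c = 0, the largest admissible constant is α = ((π/L)² + c)/((π/L)² + 1).
Simplifying, α = 4*π^2/(9 + 4*π^2).


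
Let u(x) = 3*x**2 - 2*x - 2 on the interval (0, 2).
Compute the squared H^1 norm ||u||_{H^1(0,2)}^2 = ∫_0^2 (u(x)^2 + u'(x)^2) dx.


||u||_{H^1}^2 = 1024/15

The H^1 norm (squared) on an interval (0, L) is
  ||u||_{H^1}^2 = ∫_0^L u(x)^2 dx + ∫_0^L u'(x)^2 dx.
Compute u'(x) = 6*x - 2.
Then u(x)^2 = 9*x**4 - 12*x**3 - 8*x**2 + 8*x + 4 and u'(x)^2 = 36*x**2 - 24*x + 4.
Integrate each monomial from 0 to 2 using ∫_0^2 c·x^n dx = c·2^(n+1)/(n+1):
  ∫_0^2 u(x)^2 dx = ∫_0^2 (9*x^4 - 12*x^3 - 8*x^2 + 8*x + 4) dx. Term by term:
    ∫_0^2 9*x^4 dx = 288/5;  ∫_0^2 -12*x^3 dx = -48;  ∫_0^2 -8*x^2 dx = -64/3;
    ∫_0^2 8*x dx = 16;  ∫_0^2 4 dx = 8.
  Sum: 288/5 − 48 − 64/3 + 16 + 8 = 184/15.
  ∫_0^2 u'(x)^2 dx = ∫_0^2 (36*x^2 - 24*x + 4) dx. Term by term:
    ∫_0^2 36*x^2 dx = 96;  ∫_0^2 -24*x dx = -48;  ∫_0^2 4 dx = 8.
  Sum: 96 − 48 + 8 = 56.
Adding: ||u||_{H^1}^2 = 184/15 + 56 = 1024/15.


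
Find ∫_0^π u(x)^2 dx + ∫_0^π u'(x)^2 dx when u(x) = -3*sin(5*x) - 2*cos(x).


||u||_{H^1(0,π)}^2 = 121*π

u'(x) = 2*sin(x) - 15*cos(5*x).
Expand u² and (u')² and integrate term by term on (0, π), using: for integers n ≥ 1, ∫_0^π sin²(nx) dx = ∫_0^π cos²(nx) dx = π/2; for n ≠ n', ∫_0^π sin(nx)sin(n'x) dx = ∫_0^π cos(nx)cos(n'x) dx = 0; and by product-to-sum, ∫_0^π sin(nx)cos(n'x) dx = ½∫_0^π [sin((n+n')x) + sin((n−n')x)] dx, which is 0 when n+n' is even and 2n/(n²−n'²) when n+n' is odd (it need not vanish on (0, π)).
  u² squared terms: (-3)²·∫sin(5x)² dx = 9·π/2 = 9*π/2;  (-2)²·∫cos(x)² dx = 4·π/2 = 2*π.
  u² cross terms: 2·(-3)·(-2)·∫sin(5x)·cos(x) dx = 12·(0) = 0.
  So ∫_0^π u² dx = 9*π/2 + 2*π + 0 = 13*π/2.
  (u')² squared terms: (-15)²·∫cos(5x)² dx = 225·π/2 = 225*π/2;  (2)²·∫sin(x)² dx = 4·π/2 = 2*π.
  (u')² cross terms: 2·(-15)·(2)·∫cos(5x)·sin(x) dx = -60·(0) = 0.
  So ∫_0^π (u')² dx = 225*π/2 + 2*π + 0 = 229*π/2.
||u||_{H^1}^2 = (13*π/2) + (229*π/2) = 121*π.


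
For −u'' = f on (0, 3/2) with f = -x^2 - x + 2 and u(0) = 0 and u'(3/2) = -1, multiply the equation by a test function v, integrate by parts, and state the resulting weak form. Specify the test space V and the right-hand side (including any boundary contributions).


V = {v ∈ H^1(0, 3/2) : v(0) = 0} (test functions vanish at x = 0 where u is specified); weak form: ∫_0^3/2 u'v' dx = ∫_0^3/2 (-x^2 - x + 2) v dx − v(3/2) for all v ∈ V.

Multiply both sides by a test function v and integrate from 0 to 3/2:
  ∫_0^3/2 −u''(x) v(x) dx = ∫_0^3/2 f(x) v(x) dx.
Integrate the LHS by parts once:
  ∫_0^3/2 −u'' v dx = −[u'(x) v(x)]_0^3/2 + ∫_0^3/2 u'(x) v'(x) dx.
Thus ∫_0^3/2 u'(x) v'(x) dx = ∫_0^3/2 f(x) v(x) dx + [u'(x) v(x)]_0^3/2.
Choose V so that boundary terms are either known or forced to vanish.
Mixed BC: u(0) = 0 (Dirichlet) and u'(3/2) = -1 (Neumann). Define V = {v ∈ H^1(0, 3/2) : v(0) = 0}. Then [u' v]_0^3/2 = u'(3/2)·v(3/2) − u'(0)·0 = − v(3/2).
Weak formulation: find u (satisfying any essential BC) such that ∫_0^3/2 u'(x) v'(x) dx = ∫_0^3/2 f v dx − v(3/2) for all v ∈ V (Dirichlet at 0 absorbed into V; Neumann datum at x = 3/2 contributes the boundary term).
Substituting f(x) = -x^2 - x + 2, the right-hand side is ∫_0^3/2 (-x^2 - x + 2) v dx − v(3/2).


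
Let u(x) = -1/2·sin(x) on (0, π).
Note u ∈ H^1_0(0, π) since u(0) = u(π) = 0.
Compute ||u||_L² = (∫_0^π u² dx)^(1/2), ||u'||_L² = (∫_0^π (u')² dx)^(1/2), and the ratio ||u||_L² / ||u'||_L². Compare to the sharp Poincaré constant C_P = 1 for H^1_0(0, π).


||u||_L² / ||u'||_L² = 1 = C_P.

u(x) = -1/2·sin(x), so u'(x) = -cos(x)/2.
Writing u(x) = A·sin(kπx/L) with A = -1/2 and k = 1, use ∫_0^L sin²(kπx/L) dx = L/2 and ∫_0^L cos²(kπx/L) dx = L/2.
u² = 1/4·sin²(x) and (u')² = 1/4·cos²(x), and each of sin², cos² integrates to L/2 = π/2 over (0, π).
∫_0^π u² dx = π/8, so ||u||_L² = sqrt(2)*sqrt(π)/4.
∫_0^π (u')² dx = π/8, so ||u'||_L² = sqrt(2)*sqrt(π)/4.
Ratio ||u||_L² / ||u'||_L² = 1.
Sharp Poincaré constant on H^1_0(0, π) is C_P = L/π = 1, achieved by sin(x).
This is the k = 1 eigenfunction (up to amplitude), so the ratio equals the sharp Poincaré constant exactly.


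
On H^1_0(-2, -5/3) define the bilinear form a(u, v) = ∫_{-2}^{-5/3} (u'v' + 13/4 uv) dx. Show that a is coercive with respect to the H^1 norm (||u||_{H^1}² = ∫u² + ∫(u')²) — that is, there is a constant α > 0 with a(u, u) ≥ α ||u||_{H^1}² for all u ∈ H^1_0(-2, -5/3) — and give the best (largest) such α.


α = 1

Coercivity of a(·,·) on H^1_0(-2, -5/3) means a(u, u) ≥ α ||u||_{H^1}² for every u ∈ H^1_0.
The interval has length L = 1/3, and Poincaré/coercivity depend only on L. Here a(u, u) = ∫(u')² + (13/4)·∫u².
Here c = 13/4 ≥ 1, so a(u,u) = ∫(u')² + c∫u² ≥ ∫(u')² + ∫u² = ||u||_{H^1}², i.e. α = 1 works. No larger α is possible: a(u,u) ≥ α||u||_{H^1}² means (1−α)∫(u')² ≥ (α−c)∫u², and for the modes u_n = sin(nπ(x−x₀)/L) (x₀ the left endpoint) one has ∫u_n²/∫(u_n')² = (L/(nπ))² → 0, so a(u_n,u_n)/||u_n||_{H^1}² → 1. Hence the optimal constant is α = 1.
Therefore α = 1.


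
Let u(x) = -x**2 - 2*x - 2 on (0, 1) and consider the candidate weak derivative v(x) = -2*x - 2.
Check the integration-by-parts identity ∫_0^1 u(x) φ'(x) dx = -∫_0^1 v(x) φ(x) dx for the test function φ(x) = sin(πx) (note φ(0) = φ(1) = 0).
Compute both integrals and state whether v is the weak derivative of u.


LHS = 6/π, RHS = 6/π. Yes, v = u' weakly.

u(x) = -x**2 - 2*x - 2, classical derivative u'(x) = -2*x - 2.
φ(x) = sin(πx), so φ'(x) = π*cos(π*x).
Note φ(0) = φ(1) = 0, so the boundary term u·φ vanishes.
LHS = ∫_0^1 u(x) φ'(x) dx = ∫_0^1 (-π*x^2*cos(π*x) - 2*π*x*cos(π*x) - 2*π*cos(π*x)) dx. Term by term:
  ∫_0^1 -2*π*cos(π*x) dx = 0;  ∫_0^1 -π*x^2*cos(π*x) dx = 2/π;  ∫_0^1 -2*π*x*cos(π*x) dx = 4/π.
Sum: 0 + 2/π + 4/π = 6/π.
So LHS = 6/π.
∫_0^1 v(x) φ(x) dx = ∫_0^1 (-2*x*sin(π*x) - 2*sin(π*x)) dx. Term by term:
  ∫_0^1 -2*sin(π*x) dx = -4/π;  ∫_0^1 -2*x*sin(π*x) dx = -2/π.
Sum: -4/π − 2/π = -6/π.
So RHS = -∫_0^1 v(x) φ(x) dx = 6/π.
LHS = RHS, so the identity holds for this test φ.
Moreover u is smooth here and v(x) = u'(x) = -2*x - 2 pointwise, so the identity holds for every test function. Hence v is the weak derivative of u.


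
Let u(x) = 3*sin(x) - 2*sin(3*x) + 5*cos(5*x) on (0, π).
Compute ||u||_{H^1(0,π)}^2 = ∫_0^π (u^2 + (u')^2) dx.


||u||_{H^1(0,π)}^2 = 354*π

u'(x) = -25*sin(5*x) + 3*cos(x) - 6*cos(3*x).
Expand u² and (u')² and integrate term by term on (0, π), using: for integers n ≥ 1, ∫_0^π sin²(nx) dx = ∫_0^π cos²(nx) dx = π/2; for n ≠ n', ∫_0^π sin(nx)sin(n'x) dx = ∫_0^π cos(nx)cos(n'x) dx = 0; and by product-to-sum, ∫_0^π sin(nx)cos(n'x) dx = ½∫_0^π [sin((n+n')x) + sin((n−n')x)] dx, which is 0 when n+n' is even and 2n/(n²−n'²) when n+n' is odd (it need not vanish on (0, π)).
  u² squared terms: (-2)²·∫sin(3x)² dx = 4·π/2 = 2*π;  (3)²·∫sin(x)² dx = 9·π/2 = 9*π/2;  (5)²·∫cos(5x)² dx = 25·π/2 = 25*π/2.
  u² cross terms: 2·(-2)·(3)·∫sin(3x)·sin(x) dx = -12·(0) = 0;  2·(-2)·(5)·∫sin(3x)·cos(5x) dx = -20·(0) = 0;  2·(3)·(5)·∫sin(x)·cos(5x) dx = 30·(0) = 0.
  So ∫_0^π u² dx = 2*π + 9*π/2 + 25*π/2 + 0 + 0 + 0 = 19*π.
  (u')² squared terms: (-25)²·∫sin(5x)² dx = 625·π/2 = 625*π/2;  (-6)²·∫cos(3x)² dx = 36·π/2 = 18*π;  (3)²·∫cos(x)² dx = 9·π/2 = 9*π/2.
  (u')² cross terms: 2·(-25)·(-6)·∫sin(5x)·cos(3x) dx = 300·(0) = 0;  2·(-25)·(3)·∫sin(5x)·cos(x) dx = -150·(0) = 0;  2·(-6)·(3)·∫cos(3x)·cos(x) dx = -36·(0) = 0.
  So ∫_0^π (u')² dx = 625*π/2 + 18*π + 9*π/2 + 0 + 0 + 0 = 335*π.
||u||_{H^1}^2 = (19*π) + (335*π) = 354*π.


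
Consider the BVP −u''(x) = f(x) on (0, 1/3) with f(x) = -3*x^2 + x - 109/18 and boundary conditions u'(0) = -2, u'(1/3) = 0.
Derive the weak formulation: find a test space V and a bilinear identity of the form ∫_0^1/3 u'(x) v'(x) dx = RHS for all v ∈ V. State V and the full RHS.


V = H^1(0, 1/3) (v unrestricted at boundary; u is determined up to an additive constant); weak form: ∫_0^1/3 u'v' dx = ∫_0^1/3 (-3*x^2 + x - 109/18) v dx + 2·v(0) for all v ∈ V.

Multiply both sides by a test function v and integrate from 0 to 1/3:
  ∫_0^1/3 −u''(x) v(x) dx = ∫_0^1/3 f(x) v(x) dx.
Integrate the LHS by parts once:
  ∫_0^1/3 −u'' v dx = −[u'(x) v(x)]_0^1/3 + ∫_0^1/3 u'(x) v'(x) dx.
Thus ∫_0^1/3 u'(x) v'(x) dx = ∫_0^1/3 f(x) v(x) dx + [u'(x) v(x)]_0^1/3.
Choose V so that boundary terms are either known or forced to vanish.
u has inhomogeneous Neumann u'(0) = -2, u'(1/3) = 0. [u' v]_0^1/3 = (0)·v(1/3) − (-2)·v(0) = 2·v(0). Take V = H^1(0, 1/3); boundary term becomes part of RHS.
Weak formulation: find u (satisfying any essential BC) such that ∫_0^1/3 u'(x) v'(x) dx = ∫_0^1/3 f v dx + 2·v(0) for all v ∈ V (Neumann data are natural BCs: they enter the RHS as boundary terms).
Substituting f(x) = -3*x^2 + x - 109/18, the right-hand side is ∫_0^1/3 (-3*x^2 + x - 109/18) v dx + 2·v(0).
Compatibility check (pure Neumann): taking v ≡ 1 ∈ V gives 0 = ∫_0^1/3 f dx + (0) − (-2), i.e. ∫_0^1/3 f dx must equal u'(0) − u'(1/3) = -2. Indeed ∫_0^1/3 (-3*x^2 + x - 109/18) dx = -2, so the data are compatible. The solution is then unique only up to an additive constant (fix it e.g. by requiring ∫_0^1/3 u dx = 0).
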